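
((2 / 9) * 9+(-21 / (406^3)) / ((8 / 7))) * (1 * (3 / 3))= 21852541 / 10926272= 2.00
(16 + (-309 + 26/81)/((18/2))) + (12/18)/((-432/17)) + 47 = 167239/5832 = 28.68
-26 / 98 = -0.27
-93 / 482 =-0.19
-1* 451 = -451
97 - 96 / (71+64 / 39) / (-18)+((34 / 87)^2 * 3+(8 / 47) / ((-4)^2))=65536677229 / 671879946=97.54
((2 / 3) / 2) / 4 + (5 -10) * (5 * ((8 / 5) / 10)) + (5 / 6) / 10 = -23 / 6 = -3.83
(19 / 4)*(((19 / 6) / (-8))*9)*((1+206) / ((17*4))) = -224181 / 4352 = -51.51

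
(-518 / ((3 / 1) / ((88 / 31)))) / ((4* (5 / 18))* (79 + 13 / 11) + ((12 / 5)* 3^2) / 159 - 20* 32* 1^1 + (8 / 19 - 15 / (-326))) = 823042367840 / 924053457333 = 0.89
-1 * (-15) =15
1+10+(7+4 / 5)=94 / 5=18.80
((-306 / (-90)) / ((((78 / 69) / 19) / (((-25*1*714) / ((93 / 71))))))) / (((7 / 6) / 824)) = -221659370160 / 403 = -550023251.02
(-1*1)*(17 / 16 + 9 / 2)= -89 / 16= -5.56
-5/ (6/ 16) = -40/ 3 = -13.33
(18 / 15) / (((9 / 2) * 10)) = 2 / 75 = 0.03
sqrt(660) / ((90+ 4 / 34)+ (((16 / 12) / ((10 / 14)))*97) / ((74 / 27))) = 3145*sqrt(165) / 245597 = 0.16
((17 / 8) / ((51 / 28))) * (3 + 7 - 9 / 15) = 329 / 30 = 10.97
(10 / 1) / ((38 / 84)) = 420 / 19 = 22.11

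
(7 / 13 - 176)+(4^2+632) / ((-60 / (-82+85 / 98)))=2231956 / 3185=700.77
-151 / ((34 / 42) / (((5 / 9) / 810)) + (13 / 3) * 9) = -1057 / 8535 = -0.12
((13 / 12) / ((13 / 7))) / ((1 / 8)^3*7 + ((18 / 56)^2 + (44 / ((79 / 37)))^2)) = 274004864 / 199533453381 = 0.00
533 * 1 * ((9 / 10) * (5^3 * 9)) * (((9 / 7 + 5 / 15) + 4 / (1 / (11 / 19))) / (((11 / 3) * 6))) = 282423375 / 2926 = 96522.00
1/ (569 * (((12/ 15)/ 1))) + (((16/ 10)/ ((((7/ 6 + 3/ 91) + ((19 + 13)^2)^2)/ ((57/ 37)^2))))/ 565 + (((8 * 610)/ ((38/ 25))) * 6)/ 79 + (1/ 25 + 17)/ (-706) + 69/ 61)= 7979468113313574164474106487/ 32576351257142862349418380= 244.95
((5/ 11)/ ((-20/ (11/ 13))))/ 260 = -1/ 13520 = -0.00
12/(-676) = -3/169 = -0.02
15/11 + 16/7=281/77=3.65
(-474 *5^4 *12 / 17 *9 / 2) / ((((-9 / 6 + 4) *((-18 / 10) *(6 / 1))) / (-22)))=-13035000 / 17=-766764.71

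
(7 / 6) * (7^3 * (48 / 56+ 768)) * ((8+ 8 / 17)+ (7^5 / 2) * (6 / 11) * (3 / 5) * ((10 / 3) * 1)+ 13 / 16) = 8447660805129 / 2992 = 2823416044.49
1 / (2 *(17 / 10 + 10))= 5 / 117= 0.04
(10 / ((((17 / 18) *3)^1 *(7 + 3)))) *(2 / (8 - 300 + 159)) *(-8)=96 / 2261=0.04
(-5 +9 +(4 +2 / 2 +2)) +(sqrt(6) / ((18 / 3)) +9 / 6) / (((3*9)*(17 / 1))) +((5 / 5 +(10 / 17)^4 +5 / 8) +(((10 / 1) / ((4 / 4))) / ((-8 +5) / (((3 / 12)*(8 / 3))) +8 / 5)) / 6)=sqrt(6) / 2754 +2122921789 / 174391848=12.17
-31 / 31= -1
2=2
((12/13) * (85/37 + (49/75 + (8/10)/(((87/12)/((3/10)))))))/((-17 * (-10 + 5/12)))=11525568/681757375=0.02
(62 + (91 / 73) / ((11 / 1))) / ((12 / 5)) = 249385 / 9636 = 25.88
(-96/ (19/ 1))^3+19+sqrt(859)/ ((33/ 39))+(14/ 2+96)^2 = 13 * sqrt(859)/ 11+72012716/ 6859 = 10533.65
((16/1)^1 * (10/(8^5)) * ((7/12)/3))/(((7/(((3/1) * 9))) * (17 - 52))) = -3/28672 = -0.00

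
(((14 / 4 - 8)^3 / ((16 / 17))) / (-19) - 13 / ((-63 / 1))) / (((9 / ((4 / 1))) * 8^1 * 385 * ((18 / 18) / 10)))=812375 / 106178688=0.01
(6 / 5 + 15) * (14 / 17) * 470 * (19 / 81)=25004 / 17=1470.82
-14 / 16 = -7 / 8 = -0.88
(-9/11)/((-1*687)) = 3/2519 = 0.00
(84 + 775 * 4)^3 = 32278933504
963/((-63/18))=-1926/7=-275.14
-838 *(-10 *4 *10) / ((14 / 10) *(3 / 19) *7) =31844000 / 147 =216625.85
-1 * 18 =-18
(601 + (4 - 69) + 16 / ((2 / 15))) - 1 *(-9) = 665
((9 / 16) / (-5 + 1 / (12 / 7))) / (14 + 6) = -27 / 4240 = -0.01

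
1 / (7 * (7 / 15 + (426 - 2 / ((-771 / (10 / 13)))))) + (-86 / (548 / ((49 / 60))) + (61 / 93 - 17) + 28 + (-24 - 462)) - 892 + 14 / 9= -104069254678803103 / 76245884247960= -1364.92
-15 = -15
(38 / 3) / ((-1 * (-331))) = 38 / 993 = 0.04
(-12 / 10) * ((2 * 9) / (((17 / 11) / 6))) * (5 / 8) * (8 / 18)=-396 / 17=-23.29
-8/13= -0.62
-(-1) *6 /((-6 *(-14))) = 1 /14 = 0.07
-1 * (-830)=830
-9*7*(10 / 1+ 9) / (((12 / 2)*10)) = -399 / 20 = -19.95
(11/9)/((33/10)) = 10/27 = 0.37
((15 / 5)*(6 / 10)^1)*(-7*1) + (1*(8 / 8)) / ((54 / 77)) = -3017 / 270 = -11.17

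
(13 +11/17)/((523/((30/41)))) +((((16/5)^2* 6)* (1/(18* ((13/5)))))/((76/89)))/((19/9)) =6392422128/8553719915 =0.75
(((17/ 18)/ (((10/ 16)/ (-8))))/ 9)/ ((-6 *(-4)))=-68/ 1215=-0.06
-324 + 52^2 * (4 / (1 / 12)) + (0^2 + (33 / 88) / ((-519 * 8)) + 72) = 1434266879 / 11072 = 129540.00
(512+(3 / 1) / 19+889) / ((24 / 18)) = 39933 / 38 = 1050.87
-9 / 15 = -3 / 5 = -0.60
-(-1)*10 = 10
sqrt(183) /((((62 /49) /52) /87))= 110838 *sqrt(183) /31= 48367.38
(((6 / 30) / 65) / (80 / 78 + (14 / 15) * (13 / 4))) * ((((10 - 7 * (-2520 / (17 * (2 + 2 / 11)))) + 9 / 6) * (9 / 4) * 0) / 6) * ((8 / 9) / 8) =0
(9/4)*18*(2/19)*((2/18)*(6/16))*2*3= 81/76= 1.07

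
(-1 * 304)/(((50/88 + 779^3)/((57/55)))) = -69312/104000410705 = -0.00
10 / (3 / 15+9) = 25 / 23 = 1.09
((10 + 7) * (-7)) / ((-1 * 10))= 119 / 10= 11.90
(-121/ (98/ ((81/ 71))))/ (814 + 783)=-9801/ 11111926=-0.00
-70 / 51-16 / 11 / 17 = -818 / 561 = -1.46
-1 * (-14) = 14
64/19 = 3.37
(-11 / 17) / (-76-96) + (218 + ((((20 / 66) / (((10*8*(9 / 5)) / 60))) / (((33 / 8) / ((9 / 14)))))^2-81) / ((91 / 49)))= 470334367841 / 2697047892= 174.39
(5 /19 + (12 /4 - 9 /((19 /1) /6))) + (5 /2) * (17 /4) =11.05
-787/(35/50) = -7870/7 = -1124.29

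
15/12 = 1.25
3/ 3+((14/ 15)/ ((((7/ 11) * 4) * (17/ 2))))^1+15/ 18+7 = 1509/ 170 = 8.88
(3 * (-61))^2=33489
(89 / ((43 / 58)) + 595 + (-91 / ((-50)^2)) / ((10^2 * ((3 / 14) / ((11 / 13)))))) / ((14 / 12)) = 11530101823 / 18812500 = 612.90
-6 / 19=-0.32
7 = 7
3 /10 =0.30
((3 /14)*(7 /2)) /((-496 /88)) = -33 /248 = -0.13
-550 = -550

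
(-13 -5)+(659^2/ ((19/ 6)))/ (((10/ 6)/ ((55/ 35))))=85975668/ 665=129286.72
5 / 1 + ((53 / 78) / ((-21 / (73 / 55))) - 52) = -4238099 / 90090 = -47.04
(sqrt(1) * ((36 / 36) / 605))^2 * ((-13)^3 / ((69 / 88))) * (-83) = 1458808 / 2295975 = 0.64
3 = 3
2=2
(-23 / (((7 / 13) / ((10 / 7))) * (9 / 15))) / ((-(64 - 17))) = 14950 / 6909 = 2.16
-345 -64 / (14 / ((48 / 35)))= -86061 / 245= -351.27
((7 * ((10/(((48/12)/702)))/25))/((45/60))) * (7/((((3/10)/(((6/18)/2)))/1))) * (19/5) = 48412/5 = 9682.40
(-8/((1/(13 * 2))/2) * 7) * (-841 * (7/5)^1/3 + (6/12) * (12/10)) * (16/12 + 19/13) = 143517248/45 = 3189272.18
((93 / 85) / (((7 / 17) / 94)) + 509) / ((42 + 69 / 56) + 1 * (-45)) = -429.20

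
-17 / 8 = -2.12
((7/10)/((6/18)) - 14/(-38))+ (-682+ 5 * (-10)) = -138611/190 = -729.53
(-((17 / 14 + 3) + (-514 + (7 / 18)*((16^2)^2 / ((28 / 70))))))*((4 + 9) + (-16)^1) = 7963927 / 42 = 189617.31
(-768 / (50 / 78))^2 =897122304 / 625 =1435395.69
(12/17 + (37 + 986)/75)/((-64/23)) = -140231/27200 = -5.16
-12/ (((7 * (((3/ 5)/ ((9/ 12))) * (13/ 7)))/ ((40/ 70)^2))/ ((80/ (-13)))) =19200/ 8281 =2.32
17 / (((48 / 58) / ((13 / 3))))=6409 / 72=89.01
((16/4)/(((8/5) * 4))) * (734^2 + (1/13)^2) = 455248825/1352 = 336722.50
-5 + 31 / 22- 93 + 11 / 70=-37127 / 385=-96.43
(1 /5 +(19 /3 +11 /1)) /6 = 263 /90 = 2.92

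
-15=-15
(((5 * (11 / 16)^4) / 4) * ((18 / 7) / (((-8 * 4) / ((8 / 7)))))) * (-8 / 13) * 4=0.06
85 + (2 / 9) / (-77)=58903 / 693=85.00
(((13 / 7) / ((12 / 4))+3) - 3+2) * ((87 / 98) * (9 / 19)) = 14355 / 13034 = 1.10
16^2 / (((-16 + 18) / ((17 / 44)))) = 544 / 11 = 49.45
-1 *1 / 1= -1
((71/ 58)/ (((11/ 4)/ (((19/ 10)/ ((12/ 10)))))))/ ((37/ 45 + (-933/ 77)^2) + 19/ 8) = 43626660/ 9285809251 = 0.00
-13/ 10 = -1.30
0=0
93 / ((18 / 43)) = 1333 / 6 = 222.17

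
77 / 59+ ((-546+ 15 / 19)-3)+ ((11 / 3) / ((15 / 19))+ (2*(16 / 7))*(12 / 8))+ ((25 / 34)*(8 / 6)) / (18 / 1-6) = -6427029613 / 12005910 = -535.32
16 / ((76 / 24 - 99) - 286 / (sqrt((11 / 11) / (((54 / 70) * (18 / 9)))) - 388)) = -40480734048 / 240597791159 - 44928 * sqrt(210) / 240597791159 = -0.17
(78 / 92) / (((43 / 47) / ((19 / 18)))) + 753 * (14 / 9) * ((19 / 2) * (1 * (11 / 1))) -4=1452658765 / 11868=122401.31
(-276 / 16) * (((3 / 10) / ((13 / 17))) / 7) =-3519 / 3640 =-0.97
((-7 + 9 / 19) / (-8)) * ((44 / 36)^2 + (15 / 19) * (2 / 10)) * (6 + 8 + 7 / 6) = 3585491 / 175446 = 20.44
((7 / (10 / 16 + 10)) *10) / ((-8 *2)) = -7 / 17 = -0.41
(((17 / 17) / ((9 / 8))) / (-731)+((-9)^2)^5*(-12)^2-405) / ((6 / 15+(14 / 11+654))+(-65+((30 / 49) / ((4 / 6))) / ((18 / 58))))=8902382331966550735 / 10525334202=845805193.56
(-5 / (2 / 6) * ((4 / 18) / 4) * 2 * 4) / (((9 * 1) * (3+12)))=-4 / 81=-0.05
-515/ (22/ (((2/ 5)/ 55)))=-103/ 605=-0.17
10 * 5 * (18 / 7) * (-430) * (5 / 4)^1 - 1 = -483757 / 7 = -69108.14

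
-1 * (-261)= 261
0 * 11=0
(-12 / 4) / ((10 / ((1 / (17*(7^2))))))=-3 / 8330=-0.00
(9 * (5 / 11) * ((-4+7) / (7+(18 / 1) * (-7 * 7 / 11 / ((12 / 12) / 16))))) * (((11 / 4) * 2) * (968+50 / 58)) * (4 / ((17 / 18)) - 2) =-158551371 / 1383851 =-114.57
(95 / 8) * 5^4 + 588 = 64079 / 8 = 8009.88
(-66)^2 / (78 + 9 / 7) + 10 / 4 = 21253 / 370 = 57.44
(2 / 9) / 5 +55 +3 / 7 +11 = 20939 / 315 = 66.47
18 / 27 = 2 / 3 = 0.67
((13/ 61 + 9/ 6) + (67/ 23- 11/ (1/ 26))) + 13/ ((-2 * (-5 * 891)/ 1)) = -1758680093/ 6250365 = -281.37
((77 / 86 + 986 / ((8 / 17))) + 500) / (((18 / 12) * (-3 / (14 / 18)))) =-3125759 / 6966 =-448.72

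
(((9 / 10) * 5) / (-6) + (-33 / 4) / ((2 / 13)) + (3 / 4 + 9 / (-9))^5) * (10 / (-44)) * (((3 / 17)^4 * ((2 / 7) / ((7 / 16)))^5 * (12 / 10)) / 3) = 147788955648 / 259518767989019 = 0.00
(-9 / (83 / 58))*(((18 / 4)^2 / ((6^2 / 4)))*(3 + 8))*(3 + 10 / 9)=-106227 / 166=-639.92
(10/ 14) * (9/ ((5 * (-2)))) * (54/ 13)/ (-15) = 81/ 455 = 0.18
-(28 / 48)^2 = -49 / 144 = -0.34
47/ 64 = 0.73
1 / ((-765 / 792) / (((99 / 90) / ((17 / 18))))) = -8712 / 7225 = -1.21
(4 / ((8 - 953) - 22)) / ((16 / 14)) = -7 / 1934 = -0.00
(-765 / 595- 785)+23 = -5343 / 7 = -763.29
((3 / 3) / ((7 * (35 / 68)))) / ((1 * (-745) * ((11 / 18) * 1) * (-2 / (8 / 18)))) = 272 / 2007775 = 0.00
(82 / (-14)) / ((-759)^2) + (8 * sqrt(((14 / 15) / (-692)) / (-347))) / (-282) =-2 * sqrt(12606510) / 126965565 -41 / 4032567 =-0.00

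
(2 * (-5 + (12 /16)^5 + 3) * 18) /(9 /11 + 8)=-178695 /24832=-7.20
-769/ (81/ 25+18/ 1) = -19225/ 531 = -36.21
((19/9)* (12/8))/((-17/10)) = -1.86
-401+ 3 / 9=-1202 / 3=-400.67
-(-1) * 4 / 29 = 4 / 29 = 0.14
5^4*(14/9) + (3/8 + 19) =71395/72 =991.60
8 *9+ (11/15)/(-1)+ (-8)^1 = 949/15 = 63.27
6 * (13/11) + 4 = 11.09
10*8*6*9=4320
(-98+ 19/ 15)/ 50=-1451/ 750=-1.93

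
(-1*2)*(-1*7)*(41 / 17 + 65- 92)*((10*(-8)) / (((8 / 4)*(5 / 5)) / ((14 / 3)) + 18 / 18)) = 19277.18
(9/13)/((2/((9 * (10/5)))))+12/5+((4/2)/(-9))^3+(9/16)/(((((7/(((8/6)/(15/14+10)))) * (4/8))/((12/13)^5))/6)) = 364902242063/41954252535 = 8.70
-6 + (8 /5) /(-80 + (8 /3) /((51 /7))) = -45843 /7615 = -6.02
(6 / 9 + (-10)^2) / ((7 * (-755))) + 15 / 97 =1381 / 10185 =0.14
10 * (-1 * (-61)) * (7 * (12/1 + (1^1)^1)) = 55510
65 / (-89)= -65 / 89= -0.73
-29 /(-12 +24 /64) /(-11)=-232 /1023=-0.23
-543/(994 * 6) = -181/1988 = -0.09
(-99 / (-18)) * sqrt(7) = 11 * sqrt(7) / 2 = 14.55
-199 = -199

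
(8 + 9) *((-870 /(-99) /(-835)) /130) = -493 /358215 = -0.00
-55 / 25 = -11 / 5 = -2.20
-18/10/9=-1/5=-0.20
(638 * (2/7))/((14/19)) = 12122/49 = 247.39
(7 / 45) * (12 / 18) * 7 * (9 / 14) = 7 / 15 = 0.47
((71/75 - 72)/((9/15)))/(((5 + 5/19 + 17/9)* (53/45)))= -911259/64819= -14.06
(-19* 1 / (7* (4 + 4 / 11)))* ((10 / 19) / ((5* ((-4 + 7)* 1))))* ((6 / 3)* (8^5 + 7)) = -1430.65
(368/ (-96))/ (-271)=23/ 1626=0.01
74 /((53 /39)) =2886 /53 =54.45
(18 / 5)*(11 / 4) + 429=4389 / 10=438.90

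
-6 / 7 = -0.86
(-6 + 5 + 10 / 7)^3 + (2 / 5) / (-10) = 332 / 8575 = 0.04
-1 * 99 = -99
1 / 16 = 0.06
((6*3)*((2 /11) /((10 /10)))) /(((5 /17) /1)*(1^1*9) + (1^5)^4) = 306 /341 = 0.90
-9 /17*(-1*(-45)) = -23.82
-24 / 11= -2.18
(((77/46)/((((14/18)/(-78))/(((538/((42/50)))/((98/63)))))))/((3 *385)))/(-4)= 472095/31556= 14.96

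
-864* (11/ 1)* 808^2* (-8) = 49638555648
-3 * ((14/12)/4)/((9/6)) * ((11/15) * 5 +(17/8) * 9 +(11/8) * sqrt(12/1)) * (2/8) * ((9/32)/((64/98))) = -1.73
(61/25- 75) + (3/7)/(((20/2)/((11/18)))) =-152321/2100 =-72.53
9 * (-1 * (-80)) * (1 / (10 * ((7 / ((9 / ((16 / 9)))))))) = 729 / 14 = 52.07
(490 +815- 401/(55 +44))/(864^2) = 64397/36951552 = 0.00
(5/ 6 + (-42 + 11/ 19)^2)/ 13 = 3718019/ 28158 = 132.04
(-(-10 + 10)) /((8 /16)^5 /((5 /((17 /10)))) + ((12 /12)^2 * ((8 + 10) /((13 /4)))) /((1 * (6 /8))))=0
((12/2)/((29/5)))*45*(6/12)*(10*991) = 6689250/29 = 230663.79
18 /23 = 0.78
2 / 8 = 1 / 4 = 0.25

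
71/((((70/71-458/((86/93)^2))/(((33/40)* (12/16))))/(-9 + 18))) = -8304840819/11229218480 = -0.74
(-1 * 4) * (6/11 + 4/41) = -1160/451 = -2.57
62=62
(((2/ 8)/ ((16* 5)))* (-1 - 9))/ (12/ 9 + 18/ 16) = -3/ 236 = -0.01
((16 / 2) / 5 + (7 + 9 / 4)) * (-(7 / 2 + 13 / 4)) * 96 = -35154 / 5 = -7030.80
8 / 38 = 4 / 19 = 0.21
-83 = -83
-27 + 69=42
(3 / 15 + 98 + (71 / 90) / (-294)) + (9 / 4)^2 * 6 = 6804047 / 52920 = 128.57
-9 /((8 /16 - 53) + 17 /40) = 360 /2083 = 0.17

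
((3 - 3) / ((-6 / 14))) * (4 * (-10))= 0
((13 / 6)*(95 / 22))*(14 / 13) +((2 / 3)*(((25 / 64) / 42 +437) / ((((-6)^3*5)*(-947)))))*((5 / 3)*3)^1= 91423119251 / 9072290304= 10.08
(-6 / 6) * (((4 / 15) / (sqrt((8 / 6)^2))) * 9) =-9 / 5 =-1.80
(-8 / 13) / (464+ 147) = -8 / 7943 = -0.00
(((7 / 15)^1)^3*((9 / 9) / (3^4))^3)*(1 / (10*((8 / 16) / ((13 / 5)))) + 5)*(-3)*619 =-9766582 / 4982259375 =-0.00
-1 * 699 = -699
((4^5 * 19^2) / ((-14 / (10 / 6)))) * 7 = -924160 / 3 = -308053.33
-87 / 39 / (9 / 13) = -29 / 9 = -3.22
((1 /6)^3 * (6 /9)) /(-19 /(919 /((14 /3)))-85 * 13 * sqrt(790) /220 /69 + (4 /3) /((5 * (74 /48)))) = -1616170868880425 * sqrt(790) /30070624098973703202-849138940253780 /15035312049486851601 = -0.00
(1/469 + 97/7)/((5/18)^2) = 84240/469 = 179.62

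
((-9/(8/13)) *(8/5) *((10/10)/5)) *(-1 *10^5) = 468000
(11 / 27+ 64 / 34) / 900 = 1051 / 413100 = 0.00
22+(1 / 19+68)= 1711 / 19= 90.05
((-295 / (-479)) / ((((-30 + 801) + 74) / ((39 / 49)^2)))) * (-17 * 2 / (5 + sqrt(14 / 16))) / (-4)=180540 / 221965247 - 9027 * sqrt(14) / 221965247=0.00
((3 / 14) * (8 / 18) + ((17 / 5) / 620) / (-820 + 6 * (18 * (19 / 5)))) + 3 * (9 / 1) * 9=6482124443 / 26664960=243.10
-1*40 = -40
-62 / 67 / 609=-62 / 40803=-0.00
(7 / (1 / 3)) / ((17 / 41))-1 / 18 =15481 / 306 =50.59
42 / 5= 8.40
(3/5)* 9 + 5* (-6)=-123/5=-24.60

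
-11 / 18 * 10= -55 / 9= -6.11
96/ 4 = 24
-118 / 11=-10.73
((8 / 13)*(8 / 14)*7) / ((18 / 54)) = 96 / 13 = 7.38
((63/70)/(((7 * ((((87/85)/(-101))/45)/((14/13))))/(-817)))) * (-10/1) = -1893765150/377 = -5023249.73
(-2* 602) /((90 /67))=-40334 /45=-896.31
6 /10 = 3 /5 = 0.60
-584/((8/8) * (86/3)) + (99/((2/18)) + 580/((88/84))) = 673677/473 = 1424.26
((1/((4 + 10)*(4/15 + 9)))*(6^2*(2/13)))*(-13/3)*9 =-1.66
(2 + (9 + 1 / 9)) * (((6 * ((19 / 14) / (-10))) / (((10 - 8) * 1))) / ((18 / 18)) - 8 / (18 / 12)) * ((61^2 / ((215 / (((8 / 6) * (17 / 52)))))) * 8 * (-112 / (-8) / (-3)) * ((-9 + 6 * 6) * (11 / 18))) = 13421111176 / 45279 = 296409.18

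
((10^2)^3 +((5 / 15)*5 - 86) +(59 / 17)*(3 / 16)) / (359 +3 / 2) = 815931715 / 294168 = 2773.69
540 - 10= 530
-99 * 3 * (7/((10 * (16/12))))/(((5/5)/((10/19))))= -6237/76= -82.07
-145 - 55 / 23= -3390 / 23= -147.39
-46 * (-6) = 276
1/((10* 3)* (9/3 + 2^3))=1/330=0.00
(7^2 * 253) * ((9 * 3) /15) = 111573 /5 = 22314.60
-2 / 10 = -1 / 5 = -0.20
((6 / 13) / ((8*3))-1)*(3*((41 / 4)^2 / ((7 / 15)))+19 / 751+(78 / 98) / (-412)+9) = -2116846478445 / 3153527104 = -671.26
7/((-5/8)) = -56/5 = -11.20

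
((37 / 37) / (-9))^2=0.01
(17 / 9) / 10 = 17 / 90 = 0.19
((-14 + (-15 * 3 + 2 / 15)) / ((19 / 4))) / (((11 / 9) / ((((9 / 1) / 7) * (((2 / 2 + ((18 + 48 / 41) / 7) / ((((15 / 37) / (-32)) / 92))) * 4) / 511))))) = 2029.44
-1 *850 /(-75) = 11.33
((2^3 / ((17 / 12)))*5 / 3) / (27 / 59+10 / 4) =18880 / 5933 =3.18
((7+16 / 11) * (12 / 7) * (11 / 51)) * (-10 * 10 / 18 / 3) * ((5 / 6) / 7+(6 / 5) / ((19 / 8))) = -1544420 / 427329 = -3.61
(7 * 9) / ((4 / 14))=441 / 2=220.50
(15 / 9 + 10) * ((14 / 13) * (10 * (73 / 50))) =183.44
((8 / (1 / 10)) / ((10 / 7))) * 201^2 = 2262456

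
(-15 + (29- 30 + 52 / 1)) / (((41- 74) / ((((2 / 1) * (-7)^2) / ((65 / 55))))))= -1176 / 13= -90.46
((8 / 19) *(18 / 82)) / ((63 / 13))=104 / 5453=0.02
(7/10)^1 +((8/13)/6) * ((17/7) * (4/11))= 23741/30030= 0.79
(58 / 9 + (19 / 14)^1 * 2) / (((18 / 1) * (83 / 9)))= 0.06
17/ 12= 1.42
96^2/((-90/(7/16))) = -224/5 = -44.80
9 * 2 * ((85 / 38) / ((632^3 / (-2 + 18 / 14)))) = -3825 / 33573983744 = -0.00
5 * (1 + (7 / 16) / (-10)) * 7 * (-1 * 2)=-1071 / 16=-66.94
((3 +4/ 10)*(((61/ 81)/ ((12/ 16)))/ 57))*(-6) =-8296/ 23085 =-0.36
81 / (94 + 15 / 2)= 0.80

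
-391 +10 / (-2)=-396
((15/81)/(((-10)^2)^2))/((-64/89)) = -89/3456000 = -0.00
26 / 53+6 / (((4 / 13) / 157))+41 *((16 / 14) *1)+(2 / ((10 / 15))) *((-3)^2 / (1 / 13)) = 2567207 / 742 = 3459.85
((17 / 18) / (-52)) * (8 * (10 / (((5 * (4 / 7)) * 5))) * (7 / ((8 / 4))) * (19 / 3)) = -15827 / 7020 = -2.25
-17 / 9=-1.89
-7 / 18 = -0.39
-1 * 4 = -4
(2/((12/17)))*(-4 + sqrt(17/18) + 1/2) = -119/12 + 17*sqrt(34)/36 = -7.16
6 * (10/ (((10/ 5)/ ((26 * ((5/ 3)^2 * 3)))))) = 6500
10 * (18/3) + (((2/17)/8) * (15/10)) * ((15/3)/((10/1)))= 16323/272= 60.01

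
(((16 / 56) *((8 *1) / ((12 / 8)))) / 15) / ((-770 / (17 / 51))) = -16 / 363825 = -0.00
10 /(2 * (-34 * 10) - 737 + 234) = -10 /1183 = -0.01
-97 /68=-1.43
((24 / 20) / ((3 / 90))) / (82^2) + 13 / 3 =21880 / 5043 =4.34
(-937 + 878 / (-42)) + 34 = -19402 / 21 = -923.90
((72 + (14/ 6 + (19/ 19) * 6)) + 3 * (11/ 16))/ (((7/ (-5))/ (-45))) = 42375/ 16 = 2648.44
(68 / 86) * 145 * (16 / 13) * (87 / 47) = 6862560 / 26273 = 261.20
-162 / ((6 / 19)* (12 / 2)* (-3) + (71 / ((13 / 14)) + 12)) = -20007 / 10223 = -1.96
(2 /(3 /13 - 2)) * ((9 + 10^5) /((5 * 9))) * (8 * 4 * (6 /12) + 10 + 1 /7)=-22659182 /345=-65678.79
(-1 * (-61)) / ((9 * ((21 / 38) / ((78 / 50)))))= 30134 / 1575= 19.13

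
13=13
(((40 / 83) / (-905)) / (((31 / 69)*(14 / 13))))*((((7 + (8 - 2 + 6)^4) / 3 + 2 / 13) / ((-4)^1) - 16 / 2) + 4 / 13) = 889985 / 465713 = 1.91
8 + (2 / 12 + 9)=103 / 6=17.17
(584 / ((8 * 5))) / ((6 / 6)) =73 / 5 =14.60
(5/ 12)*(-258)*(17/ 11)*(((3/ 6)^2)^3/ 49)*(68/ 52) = -62135/ 896896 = -0.07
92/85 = 1.08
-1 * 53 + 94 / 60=-1543 / 30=-51.43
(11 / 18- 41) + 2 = -691 / 18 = -38.39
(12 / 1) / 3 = 4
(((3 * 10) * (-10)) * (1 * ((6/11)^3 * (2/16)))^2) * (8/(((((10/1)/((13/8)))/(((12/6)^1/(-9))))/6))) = 379080/1771561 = 0.21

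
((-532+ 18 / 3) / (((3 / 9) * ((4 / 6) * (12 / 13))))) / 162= -15.83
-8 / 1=-8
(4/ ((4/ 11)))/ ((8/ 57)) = 627/ 8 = 78.38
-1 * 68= -68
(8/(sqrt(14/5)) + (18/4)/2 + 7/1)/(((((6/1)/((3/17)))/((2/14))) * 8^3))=sqrt(70)/213248 + 37/487424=0.00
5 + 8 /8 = 6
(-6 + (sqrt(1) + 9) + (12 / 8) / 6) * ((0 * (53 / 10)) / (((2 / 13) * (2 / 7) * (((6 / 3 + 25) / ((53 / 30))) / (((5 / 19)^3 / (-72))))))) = 0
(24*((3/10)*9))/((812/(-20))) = -324/203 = -1.60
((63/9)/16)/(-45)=-7/720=-0.01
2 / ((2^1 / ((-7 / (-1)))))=7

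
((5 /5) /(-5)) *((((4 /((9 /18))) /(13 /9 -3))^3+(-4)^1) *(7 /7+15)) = 768448 /1715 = 448.07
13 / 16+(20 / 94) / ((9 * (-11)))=60329 / 74448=0.81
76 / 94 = 38 / 47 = 0.81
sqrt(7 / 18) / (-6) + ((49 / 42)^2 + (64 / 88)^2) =8233 / 4356 - sqrt(14) / 36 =1.79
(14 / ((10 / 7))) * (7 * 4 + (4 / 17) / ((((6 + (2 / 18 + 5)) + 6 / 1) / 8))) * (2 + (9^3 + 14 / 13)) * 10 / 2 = 2451312724 / 2431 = 1008355.71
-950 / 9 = -105.56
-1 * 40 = -40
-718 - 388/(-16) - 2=-2783/4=-695.75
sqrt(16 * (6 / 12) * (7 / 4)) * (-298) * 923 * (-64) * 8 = 140827648 * sqrt(14) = 526928809.40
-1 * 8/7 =-8/7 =-1.14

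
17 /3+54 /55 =1097 /165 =6.65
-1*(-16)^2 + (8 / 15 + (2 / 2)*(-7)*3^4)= -12337 / 15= -822.47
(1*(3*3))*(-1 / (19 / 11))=-99 / 19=-5.21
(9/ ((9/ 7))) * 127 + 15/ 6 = 1783/ 2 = 891.50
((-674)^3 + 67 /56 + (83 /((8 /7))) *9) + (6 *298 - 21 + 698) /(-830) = -711565508873 /2324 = -306181372.15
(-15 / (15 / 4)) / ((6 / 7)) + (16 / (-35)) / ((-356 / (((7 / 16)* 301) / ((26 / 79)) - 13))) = -810461 / 194376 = -4.17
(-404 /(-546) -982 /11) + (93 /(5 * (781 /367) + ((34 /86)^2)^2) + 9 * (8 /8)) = -316164810028439 /4464817060704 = -70.81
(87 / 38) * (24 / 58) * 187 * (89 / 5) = 299574 / 95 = 3153.41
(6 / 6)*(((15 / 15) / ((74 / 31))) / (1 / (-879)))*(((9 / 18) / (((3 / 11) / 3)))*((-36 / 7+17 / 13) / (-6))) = -34869637 / 26936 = -1294.54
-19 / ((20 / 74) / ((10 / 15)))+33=-208 / 15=-13.87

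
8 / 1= 8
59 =59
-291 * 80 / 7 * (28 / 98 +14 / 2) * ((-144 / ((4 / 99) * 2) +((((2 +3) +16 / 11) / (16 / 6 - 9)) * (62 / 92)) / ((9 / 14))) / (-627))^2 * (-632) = 55125744518133812935040 / 445122354913929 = 123844026.05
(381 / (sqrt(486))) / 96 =127* sqrt(6) / 1728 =0.18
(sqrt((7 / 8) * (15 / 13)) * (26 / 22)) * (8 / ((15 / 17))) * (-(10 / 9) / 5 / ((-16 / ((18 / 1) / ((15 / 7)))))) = 119 * sqrt(2730) / 4950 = 1.26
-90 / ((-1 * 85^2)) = 18 / 1445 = 0.01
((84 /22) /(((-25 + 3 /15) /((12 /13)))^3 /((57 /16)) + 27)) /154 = -577125 /126084311947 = -0.00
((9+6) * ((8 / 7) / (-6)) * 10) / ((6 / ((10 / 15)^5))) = -3200 / 5103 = -0.63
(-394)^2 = 155236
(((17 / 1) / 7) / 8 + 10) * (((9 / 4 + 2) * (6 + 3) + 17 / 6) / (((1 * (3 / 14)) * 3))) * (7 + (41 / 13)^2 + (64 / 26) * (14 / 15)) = 867321589 / 68445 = 12671.80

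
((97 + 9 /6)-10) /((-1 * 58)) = -177 /116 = -1.53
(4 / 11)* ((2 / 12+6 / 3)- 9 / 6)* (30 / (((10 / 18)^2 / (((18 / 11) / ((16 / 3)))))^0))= 7.27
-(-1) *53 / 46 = 53 / 46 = 1.15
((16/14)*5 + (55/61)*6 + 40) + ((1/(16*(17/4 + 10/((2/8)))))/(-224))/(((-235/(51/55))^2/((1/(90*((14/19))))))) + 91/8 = 14140806029057065049/226256075707200000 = 62.50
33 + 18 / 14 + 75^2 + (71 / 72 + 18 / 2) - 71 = 2821529 / 504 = 5598.27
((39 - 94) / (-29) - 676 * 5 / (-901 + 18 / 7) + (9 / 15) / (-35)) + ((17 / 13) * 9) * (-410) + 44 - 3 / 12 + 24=-7886726577911 / 1659667100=-4751.99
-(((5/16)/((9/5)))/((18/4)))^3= -0.00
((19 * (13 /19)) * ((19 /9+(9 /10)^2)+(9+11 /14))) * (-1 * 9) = -1040689 /700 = -1486.70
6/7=0.86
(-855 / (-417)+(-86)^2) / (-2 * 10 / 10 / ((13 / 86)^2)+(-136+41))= -173787601 / 4287733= -40.53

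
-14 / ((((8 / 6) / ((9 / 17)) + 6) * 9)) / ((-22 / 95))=399 / 506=0.79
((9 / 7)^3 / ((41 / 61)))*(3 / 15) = 44469 / 70315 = 0.63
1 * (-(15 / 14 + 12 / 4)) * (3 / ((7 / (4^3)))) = -5472 / 49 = -111.67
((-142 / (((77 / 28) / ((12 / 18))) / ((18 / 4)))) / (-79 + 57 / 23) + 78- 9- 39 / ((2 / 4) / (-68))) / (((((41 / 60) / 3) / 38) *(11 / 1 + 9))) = 2224292589 / 49610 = 44835.57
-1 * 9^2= -81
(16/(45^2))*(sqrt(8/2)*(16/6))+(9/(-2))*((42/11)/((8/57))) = -65423447/534600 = -122.38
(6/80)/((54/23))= 23/720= 0.03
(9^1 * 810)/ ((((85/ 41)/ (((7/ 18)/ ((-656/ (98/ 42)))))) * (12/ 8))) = -441/ 136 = -3.24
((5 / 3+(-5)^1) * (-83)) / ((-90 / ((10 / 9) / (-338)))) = 415 / 41067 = 0.01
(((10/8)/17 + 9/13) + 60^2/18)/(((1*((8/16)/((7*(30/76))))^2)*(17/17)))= 1956683925/319124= 6131.42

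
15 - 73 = -58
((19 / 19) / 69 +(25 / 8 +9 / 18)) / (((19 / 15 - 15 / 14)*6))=1715 / 552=3.11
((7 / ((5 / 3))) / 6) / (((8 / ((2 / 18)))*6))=7 / 4320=0.00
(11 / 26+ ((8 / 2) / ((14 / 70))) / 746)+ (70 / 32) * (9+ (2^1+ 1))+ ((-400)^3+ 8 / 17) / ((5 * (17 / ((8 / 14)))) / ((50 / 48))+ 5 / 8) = -844063406352521 / 1891672484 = -446199.55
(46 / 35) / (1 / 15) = 138 / 7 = 19.71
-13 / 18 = -0.72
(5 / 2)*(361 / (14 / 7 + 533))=361 / 214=1.69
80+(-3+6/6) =78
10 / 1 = 10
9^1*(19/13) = 171/13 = 13.15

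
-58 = -58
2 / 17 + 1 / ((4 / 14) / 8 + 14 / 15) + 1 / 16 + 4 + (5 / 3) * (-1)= 1177477 / 332112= 3.55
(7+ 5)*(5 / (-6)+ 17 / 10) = 52 / 5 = 10.40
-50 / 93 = -0.54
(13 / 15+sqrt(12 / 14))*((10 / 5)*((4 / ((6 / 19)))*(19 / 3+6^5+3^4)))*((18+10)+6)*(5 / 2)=396217640 / 27+21770200*sqrt(42) / 9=30351063.09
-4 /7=-0.57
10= 10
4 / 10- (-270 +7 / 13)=269.86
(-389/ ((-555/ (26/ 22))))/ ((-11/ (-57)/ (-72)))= -6917976/ 22385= -309.05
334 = 334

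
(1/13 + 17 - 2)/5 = 196/65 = 3.02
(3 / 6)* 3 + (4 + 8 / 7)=6.64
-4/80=-1/20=-0.05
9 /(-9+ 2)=-9 /7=-1.29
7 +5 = 12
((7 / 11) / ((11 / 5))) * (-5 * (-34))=5950 / 121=49.17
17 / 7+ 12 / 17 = 373 / 119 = 3.13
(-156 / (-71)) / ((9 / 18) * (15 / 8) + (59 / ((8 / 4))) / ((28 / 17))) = 17472 / 149881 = 0.12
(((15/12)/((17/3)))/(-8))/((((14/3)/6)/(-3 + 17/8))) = 135/4352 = 0.03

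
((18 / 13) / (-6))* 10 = -30 / 13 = -2.31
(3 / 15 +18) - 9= 46 / 5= 9.20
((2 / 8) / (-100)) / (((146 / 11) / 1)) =-11 / 58400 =-0.00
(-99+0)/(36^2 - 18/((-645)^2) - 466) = -508475/4262972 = -0.12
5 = 5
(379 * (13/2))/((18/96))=39416/3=13138.67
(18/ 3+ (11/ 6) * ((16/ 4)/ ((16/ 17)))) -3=259/ 24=10.79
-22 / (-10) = 11 / 5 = 2.20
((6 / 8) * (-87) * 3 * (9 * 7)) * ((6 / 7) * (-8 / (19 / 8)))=676512 / 19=35605.89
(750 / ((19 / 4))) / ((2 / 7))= 10500 / 19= 552.63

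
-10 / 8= -5 / 4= -1.25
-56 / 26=-28 / 13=-2.15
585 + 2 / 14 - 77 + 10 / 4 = 7149 / 14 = 510.64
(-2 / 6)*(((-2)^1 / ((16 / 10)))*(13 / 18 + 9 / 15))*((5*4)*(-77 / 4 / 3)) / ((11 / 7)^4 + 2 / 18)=-22000363 / 1932048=-11.39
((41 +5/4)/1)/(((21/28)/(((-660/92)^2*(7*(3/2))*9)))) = 289864575/1058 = 273974.08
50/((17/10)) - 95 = -1115/17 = -65.59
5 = 5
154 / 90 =77 / 45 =1.71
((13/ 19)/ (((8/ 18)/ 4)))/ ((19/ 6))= 702/ 361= 1.94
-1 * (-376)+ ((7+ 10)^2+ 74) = 739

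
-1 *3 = -3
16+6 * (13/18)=61/3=20.33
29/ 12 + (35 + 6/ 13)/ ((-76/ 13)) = -208/ 57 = -3.65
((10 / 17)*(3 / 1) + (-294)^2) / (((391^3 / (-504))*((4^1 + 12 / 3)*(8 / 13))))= -0.15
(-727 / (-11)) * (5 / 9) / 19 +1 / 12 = 15167 / 7524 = 2.02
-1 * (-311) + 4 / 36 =2800 / 9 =311.11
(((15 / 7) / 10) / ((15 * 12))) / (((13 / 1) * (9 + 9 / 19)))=19 / 1965600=0.00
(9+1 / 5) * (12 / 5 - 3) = -138 / 25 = -5.52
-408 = -408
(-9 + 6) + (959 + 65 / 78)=5741 / 6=956.83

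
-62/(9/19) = -1178/9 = -130.89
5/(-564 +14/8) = -20/2249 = -0.01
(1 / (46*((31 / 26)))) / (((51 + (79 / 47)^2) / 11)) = 315887 / 84775700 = 0.00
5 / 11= 0.45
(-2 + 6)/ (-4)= -1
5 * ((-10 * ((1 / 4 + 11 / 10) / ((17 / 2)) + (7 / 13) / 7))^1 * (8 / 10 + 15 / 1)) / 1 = -41159 / 221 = -186.24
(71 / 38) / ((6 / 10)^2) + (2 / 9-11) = -637 / 114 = -5.59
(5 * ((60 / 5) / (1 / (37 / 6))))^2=136900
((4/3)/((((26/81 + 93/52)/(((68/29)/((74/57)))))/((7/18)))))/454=2116296/2164128335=0.00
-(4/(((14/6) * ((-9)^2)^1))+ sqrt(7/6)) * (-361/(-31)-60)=5996/5859+ 1499 * sqrt(42)/186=53.25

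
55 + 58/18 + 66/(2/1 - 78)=19615/342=57.35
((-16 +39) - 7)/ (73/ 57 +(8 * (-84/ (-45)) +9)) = 2280/ 3593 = 0.63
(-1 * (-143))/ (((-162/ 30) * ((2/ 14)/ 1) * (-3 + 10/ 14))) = 35035/ 432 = 81.10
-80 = -80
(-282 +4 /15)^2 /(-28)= -4464769 /1575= -2834.77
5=5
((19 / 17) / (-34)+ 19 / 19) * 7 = 3913 / 578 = 6.77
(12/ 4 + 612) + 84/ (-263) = 161661/ 263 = 614.68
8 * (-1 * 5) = -40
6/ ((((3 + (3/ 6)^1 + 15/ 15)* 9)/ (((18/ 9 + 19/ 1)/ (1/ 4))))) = 112/ 9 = 12.44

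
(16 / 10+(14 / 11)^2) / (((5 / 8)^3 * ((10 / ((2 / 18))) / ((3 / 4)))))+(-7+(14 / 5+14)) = 11241547 / 1134375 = 9.91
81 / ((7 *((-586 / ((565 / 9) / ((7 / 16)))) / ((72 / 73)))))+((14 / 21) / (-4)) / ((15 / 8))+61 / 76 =-7458726299 / 3584368620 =-2.08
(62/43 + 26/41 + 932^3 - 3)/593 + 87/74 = 105616590270803/77363966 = 1365191.00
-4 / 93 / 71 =-4 / 6603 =-0.00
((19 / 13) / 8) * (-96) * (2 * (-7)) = 3192 / 13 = 245.54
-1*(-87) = 87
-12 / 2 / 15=-2 / 5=-0.40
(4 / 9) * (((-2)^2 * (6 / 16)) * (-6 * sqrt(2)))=-4 * sqrt(2)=-5.66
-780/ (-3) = 260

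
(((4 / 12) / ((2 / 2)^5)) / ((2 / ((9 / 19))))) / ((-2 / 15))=-45 / 76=-0.59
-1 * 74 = -74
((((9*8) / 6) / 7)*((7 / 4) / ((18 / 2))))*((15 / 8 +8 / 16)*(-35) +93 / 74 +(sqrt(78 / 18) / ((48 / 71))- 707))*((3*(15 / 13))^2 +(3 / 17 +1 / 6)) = -5512404425 / 1700816 +15085015*sqrt(39) / 7446816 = -3228.38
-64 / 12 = -16 / 3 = -5.33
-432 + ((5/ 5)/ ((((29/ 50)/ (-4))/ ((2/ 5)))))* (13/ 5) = -12736/ 29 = -439.17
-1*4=-4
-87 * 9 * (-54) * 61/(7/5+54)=12896010/277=46555.99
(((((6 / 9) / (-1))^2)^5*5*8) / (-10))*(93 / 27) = -126976 / 531441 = -0.24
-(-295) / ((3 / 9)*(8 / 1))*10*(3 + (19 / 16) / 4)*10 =4668375 / 128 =36471.68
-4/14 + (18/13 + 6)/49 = -86/637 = -0.14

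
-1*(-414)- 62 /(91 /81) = 32652 /91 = 358.81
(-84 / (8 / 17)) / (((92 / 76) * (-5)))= 6783 / 230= 29.49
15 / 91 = 0.16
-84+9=-75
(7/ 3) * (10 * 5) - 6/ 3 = 344/ 3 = 114.67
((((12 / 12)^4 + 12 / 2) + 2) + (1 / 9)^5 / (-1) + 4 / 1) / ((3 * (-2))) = -383818 / 177147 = -2.17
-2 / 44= -1 / 22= -0.05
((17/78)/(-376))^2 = 289/860131584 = 0.00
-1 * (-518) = 518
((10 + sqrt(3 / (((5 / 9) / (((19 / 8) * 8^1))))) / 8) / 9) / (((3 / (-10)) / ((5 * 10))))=-5000 / 27 - 25 * sqrt(285) / 18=-208.63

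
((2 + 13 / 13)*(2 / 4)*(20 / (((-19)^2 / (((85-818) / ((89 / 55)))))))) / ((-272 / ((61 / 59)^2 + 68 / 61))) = 0.30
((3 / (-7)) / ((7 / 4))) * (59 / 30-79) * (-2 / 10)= -4622 / 1225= -3.77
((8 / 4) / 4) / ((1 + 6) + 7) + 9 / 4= 16 / 7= 2.29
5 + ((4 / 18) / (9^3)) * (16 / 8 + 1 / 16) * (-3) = 29149 / 5832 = 5.00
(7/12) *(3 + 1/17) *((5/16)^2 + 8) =62881/4352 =14.45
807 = 807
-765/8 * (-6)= 2295/4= 573.75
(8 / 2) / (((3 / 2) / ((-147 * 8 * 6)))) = -18816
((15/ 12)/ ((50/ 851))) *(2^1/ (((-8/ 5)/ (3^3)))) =-718.03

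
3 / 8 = 0.38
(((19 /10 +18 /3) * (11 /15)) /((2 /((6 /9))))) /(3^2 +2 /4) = 869 /4275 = 0.20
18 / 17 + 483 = 8229 / 17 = 484.06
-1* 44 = -44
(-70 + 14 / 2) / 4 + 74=233 / 4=58.25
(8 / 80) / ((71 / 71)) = 1 / 10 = 0.10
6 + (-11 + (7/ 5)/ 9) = -218/ 45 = -4.84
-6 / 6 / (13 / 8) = -8 / 13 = -0.62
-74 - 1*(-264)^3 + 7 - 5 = 18399672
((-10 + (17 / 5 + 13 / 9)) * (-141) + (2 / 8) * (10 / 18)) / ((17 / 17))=130873 / 180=727.07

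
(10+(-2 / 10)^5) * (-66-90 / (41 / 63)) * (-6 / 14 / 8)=109.44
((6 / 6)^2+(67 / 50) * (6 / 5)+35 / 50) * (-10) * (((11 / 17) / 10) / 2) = -9097 / 8500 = -1.07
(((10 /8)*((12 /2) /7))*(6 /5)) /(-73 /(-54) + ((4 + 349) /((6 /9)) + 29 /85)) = 20655 /8533616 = 0.00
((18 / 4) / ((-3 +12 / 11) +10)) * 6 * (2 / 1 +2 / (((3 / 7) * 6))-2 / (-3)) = 1023 / 89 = 11.49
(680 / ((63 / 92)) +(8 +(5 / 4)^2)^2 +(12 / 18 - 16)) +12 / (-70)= 12314333 / 11520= 1068.95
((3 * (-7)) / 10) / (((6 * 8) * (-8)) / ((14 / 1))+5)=147 / 1570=0.09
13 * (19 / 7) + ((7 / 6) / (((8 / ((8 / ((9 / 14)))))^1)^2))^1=38.11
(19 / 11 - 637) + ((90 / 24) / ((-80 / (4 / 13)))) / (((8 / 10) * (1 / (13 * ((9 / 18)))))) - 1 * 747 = -1382.39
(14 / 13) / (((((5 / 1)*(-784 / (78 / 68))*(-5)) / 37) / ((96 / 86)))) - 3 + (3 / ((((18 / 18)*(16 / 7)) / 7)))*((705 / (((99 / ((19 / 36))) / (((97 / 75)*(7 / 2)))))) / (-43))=-32254977857 / 4863196800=-6.63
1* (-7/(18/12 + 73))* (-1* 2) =28/149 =0.19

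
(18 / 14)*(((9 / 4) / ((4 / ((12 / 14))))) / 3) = 81 / 392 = 0.21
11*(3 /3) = 11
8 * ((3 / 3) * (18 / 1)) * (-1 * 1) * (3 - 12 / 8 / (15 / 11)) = -1368 / 5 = -273.60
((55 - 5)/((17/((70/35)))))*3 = 300/17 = 17.65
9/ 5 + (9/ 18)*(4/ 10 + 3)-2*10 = -33/ 2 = -16.50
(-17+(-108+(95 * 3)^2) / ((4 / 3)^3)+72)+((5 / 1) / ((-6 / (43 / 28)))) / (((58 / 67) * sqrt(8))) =2193679 / 64-14405 * sqrt(2) / 38976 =34275.71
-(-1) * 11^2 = 121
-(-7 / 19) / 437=7 / 8303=0.00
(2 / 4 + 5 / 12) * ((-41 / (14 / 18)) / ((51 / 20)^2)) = -45100 / 6069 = -7.43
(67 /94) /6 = 67 /564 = 0.12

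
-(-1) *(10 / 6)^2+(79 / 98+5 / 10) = 1801 / 441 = 4.08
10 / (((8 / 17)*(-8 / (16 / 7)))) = -85 / 14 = -6.07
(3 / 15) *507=507 / 5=101.40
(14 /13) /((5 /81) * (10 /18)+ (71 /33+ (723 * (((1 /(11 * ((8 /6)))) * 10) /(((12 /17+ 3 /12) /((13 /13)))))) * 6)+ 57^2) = 112266 /661491371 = 0.00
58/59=0.98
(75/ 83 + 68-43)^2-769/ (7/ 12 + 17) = 911775808/ 1453579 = 627.26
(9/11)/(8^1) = 9/88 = 0.10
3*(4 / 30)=2 / 5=0.40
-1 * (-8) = 8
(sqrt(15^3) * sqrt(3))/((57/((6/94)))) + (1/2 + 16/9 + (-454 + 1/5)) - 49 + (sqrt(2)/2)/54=-45047/90 + sqrt(2)/108 + 45 * sqrt(5)/893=-500.40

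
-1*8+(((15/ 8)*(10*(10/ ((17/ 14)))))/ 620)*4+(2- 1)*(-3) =-5272/ 527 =-10.00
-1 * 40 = -40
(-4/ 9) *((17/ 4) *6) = -34/ 3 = -11.33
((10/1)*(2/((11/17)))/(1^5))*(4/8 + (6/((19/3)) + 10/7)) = 130050/1463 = 88.89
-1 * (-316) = 316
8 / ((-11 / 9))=-72 / 11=-6.55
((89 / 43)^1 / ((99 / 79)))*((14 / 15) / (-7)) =-14062 / 63855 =-0.22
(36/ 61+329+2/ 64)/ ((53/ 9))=5790789/ 103456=55.97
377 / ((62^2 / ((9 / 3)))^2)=3393 / 14776336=0.00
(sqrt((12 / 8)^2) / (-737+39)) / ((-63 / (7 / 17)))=1 / 71196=0.00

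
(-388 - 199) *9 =-5283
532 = 532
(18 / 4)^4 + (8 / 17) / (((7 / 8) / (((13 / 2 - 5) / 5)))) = 3905331 / 9520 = 410.22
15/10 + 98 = 199/2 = 99.50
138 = 138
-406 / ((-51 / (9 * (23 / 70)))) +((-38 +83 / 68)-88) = -34421 / 340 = -101.24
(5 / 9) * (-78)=-43.33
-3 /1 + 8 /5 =-7 /5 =-1.40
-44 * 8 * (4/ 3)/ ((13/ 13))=-1408/ 3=-469.33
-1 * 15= -15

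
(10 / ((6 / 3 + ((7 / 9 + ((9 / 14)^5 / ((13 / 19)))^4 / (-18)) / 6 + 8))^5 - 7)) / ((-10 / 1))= -0.00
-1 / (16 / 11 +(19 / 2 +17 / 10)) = -55 / 696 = -0.08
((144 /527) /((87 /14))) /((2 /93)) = 1008 /493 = 2.04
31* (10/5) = 62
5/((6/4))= 10/3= 3.33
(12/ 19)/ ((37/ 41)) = 492/ 703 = 0.70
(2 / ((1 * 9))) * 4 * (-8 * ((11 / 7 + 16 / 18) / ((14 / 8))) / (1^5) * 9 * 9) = -39680 / 49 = -809.80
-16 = -16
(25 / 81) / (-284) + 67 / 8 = 385267 / 46008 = 8.37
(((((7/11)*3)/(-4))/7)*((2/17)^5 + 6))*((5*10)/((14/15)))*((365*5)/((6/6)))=-8745464559375/218657978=-39996.09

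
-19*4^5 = -19456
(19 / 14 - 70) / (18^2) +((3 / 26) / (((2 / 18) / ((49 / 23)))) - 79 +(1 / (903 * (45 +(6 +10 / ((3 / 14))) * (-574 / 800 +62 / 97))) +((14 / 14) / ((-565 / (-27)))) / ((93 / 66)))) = -62341547976208878011 / 809992936558882440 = -76.97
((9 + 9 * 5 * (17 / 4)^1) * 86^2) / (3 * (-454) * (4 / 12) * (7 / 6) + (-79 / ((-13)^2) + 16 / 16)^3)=-2796.99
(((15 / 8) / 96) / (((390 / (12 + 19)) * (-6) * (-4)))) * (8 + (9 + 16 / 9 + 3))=1519 / 1078272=0.00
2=2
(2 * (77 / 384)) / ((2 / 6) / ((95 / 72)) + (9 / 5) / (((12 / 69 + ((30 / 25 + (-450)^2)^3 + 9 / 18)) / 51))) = 1081340467858218753955 / 681177973464236509056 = 1.59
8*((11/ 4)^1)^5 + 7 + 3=162331/ 128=1268.21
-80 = -80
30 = 30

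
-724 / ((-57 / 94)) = 68056 / 57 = 1193.96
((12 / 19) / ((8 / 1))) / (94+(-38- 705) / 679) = 2037 / 2397154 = 0.00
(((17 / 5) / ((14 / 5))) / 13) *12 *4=408 / 91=4.48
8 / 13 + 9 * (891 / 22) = 365.12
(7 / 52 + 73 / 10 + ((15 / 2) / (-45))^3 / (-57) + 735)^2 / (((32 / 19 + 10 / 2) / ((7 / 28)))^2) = 353020923355498321 / 457829897241600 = 771.07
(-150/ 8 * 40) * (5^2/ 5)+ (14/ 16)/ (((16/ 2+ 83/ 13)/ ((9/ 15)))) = -3749.96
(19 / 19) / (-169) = -1 / 169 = -0.01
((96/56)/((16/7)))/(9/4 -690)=-0.00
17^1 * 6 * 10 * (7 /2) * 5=17850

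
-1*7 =-7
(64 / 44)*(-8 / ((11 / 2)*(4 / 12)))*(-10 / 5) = 1536 / 121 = 12.69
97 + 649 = 746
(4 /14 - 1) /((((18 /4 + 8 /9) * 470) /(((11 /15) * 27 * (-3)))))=2673 /159565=0.02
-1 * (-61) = 61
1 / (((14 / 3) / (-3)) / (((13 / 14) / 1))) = -117 / 196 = -0.60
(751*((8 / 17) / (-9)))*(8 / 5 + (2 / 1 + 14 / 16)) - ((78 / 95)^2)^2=-2195528517193 / 12461945625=-176.18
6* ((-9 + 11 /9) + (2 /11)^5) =-22546564 /483153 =-46.67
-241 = -241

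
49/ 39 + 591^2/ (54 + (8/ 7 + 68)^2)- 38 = 327995425/ 9239178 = 35.50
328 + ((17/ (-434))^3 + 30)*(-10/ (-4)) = 65887657659/ 163493008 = 403.00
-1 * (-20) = 20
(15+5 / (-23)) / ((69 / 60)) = 6800 / 529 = 12.85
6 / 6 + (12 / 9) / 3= 13 / 9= 1.44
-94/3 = -31.33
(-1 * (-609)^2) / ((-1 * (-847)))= -52983 / 121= -437.88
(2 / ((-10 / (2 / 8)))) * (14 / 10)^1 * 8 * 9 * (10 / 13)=-252 / 65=-3.88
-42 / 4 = -21 / 2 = -10.50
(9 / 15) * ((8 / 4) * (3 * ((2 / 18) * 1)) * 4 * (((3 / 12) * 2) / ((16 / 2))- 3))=-47 / 10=-4.70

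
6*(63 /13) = 378 /13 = 29.08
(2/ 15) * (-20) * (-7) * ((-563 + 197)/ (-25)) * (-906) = -6189792/ 25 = -247591.68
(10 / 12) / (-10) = -1 / 12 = -0.08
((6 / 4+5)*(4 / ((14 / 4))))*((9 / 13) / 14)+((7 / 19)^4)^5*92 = 0.37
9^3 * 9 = 6561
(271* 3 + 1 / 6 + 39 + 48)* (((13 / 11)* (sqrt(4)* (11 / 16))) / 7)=70213 / 336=208.97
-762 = -762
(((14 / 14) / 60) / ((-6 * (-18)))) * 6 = 1 / 1080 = 0.00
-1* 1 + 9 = 8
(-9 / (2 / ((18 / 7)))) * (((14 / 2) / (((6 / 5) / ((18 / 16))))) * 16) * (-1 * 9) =10935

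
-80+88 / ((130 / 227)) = 4788 / 65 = 73.66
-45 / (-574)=45 / 574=0.08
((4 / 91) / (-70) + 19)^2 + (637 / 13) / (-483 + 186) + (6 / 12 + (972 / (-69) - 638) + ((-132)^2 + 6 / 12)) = 1187284861809889 / 69295200975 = 17133.72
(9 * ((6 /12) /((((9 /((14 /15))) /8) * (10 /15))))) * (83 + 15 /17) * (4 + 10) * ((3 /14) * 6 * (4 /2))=1437408 /85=16910.68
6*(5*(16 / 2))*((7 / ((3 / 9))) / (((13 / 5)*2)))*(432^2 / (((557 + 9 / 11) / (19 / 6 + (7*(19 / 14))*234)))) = 7197777417600 / 9971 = 721871168.15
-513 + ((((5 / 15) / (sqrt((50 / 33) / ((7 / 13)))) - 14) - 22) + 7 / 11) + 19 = -5823 / 11 + sqrt(6006) / 390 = -529.16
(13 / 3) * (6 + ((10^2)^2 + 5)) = 43381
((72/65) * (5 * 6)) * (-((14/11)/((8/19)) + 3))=-200.14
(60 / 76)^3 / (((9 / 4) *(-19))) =-1500 / 130321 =-0.01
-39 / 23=-1.70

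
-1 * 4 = -4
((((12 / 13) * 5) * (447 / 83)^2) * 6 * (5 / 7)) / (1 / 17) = 6114155400 / 626899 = 9753.02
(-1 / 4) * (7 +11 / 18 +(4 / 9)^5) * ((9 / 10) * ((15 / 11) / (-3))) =0.78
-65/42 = -1.55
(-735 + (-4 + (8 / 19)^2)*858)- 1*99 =-4113.89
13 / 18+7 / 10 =64 / 45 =1.42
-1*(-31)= 31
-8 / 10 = -4 / 5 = -0.80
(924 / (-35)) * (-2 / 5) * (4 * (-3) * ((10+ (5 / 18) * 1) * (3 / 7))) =-558.17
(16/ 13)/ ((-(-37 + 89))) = -0.02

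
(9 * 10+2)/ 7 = 92/ 7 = 13.14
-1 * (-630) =630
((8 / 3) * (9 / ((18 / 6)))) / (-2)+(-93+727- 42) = 588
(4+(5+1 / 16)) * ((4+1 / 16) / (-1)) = -9425 / 256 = -36.82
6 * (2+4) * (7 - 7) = 0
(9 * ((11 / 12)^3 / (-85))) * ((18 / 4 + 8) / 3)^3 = -4159375 / 705024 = -5.90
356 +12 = 368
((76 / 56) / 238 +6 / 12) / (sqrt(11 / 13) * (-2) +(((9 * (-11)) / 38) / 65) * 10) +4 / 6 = 130396249 / 178738476 - 7907705 * sqrt(143) / 327687206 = 0.44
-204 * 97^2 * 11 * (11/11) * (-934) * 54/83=1064895415056/83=12830065241.64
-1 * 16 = -16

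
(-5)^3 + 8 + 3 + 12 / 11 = -1242 / 11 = -112.91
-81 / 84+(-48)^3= -3096603 / 28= -110592.96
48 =48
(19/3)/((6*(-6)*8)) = -0.02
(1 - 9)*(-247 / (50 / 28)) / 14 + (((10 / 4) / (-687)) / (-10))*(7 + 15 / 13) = 35296637 / 446550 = 79.04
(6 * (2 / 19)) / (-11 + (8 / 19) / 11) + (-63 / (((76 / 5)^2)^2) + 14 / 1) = 1065564417667 / 76432745216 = 13.94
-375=-375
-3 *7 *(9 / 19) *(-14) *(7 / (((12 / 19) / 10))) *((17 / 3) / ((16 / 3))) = 262395 / 16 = 16399.69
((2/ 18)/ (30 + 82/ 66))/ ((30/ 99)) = 121/ 10310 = 0.01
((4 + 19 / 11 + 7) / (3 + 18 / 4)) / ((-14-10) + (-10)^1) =-28 / 561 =-0.05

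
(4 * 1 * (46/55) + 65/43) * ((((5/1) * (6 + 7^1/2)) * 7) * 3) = 4583313/946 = 4844.94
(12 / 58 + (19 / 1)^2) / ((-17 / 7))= -148.73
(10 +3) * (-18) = -234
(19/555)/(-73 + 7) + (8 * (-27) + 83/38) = -74404868/347985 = -213.82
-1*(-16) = 16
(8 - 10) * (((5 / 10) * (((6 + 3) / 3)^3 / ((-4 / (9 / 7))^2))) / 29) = -2187 / 22736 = -0.10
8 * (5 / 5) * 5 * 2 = 80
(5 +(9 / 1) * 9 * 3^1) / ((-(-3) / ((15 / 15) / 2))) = 124 / 3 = 41.33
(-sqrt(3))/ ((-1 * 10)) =sqrt(3)/ 10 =0.17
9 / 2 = 4.50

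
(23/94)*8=92/47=1.96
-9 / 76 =-0.12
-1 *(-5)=5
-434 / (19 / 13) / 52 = -5.71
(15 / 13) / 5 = 3 / 13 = 0.23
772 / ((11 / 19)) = 14668 / 11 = 1333.45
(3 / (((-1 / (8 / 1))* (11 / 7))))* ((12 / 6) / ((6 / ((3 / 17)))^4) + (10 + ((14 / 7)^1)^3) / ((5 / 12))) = -3030810153 / 4593655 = -659.78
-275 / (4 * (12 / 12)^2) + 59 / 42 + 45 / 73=-409181 / 6132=-66.73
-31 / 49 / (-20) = 31 / 980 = 0.03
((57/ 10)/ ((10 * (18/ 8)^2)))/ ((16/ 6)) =19/ 450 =0.04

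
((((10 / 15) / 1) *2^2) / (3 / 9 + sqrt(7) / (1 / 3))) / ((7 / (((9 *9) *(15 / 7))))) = -4860 / 13867 + 43740 *sqrt(7) / 13867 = 7.99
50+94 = 144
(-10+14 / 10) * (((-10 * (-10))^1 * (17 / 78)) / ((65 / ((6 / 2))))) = -1462 / 169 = -8.65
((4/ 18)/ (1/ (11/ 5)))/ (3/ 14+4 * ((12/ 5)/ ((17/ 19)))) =5236/ 117207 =0.04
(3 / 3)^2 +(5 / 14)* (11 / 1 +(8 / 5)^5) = 75893 / 8750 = 8.67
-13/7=-1.86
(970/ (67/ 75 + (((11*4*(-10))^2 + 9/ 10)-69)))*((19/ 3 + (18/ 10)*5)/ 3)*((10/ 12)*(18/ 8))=1394375/ 29029919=0.05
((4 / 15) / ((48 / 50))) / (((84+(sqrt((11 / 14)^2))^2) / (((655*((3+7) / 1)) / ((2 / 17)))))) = 182.77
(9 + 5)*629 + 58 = 8864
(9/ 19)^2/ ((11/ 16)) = 1296/ 3971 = 0.33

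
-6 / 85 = -0.07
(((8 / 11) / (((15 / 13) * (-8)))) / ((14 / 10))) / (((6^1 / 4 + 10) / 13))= -338 / 5313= -0.06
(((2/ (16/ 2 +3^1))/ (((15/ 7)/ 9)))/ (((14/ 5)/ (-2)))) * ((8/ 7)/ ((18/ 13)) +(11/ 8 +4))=-3125/ 924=-3.38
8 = 8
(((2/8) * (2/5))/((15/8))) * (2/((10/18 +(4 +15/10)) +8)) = 48/6325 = 0.01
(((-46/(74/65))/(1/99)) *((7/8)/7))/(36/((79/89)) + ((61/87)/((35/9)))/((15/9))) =-6593211625/536209624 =-12.30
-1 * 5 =-5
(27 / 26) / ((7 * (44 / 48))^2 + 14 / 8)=0.02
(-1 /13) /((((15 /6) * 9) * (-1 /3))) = 0.01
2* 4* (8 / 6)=32 / 3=10.67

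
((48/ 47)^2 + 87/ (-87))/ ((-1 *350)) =-19/ 154630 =-0.00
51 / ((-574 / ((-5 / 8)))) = 255 / 4592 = 0.06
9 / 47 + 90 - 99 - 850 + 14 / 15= -604802 / 705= -857.88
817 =817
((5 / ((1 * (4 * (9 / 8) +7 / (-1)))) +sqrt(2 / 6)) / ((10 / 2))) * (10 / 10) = -2 / 5 +sqrt(3) / 15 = -0.28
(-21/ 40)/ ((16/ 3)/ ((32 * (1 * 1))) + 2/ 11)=-693/ 460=-1.51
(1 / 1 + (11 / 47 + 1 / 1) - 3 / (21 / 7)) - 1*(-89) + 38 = 6027 / 47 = 128.23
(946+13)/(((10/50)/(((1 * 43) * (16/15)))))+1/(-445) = 293607437/1335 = 219930.66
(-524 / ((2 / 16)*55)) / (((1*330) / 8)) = -16768 / 9075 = -1.85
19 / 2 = 9.50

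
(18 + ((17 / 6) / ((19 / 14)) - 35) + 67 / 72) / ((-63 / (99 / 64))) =210397 / 612864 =0.34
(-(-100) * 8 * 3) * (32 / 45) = 5120 / 3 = 1706.67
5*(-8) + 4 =-36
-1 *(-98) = 98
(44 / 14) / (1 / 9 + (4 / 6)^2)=5.66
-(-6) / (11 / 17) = 102 / 11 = 9.27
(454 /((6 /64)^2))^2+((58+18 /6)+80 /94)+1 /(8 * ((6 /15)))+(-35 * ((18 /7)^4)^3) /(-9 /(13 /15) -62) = 302415544704355840583010937 /113336793902008656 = 2668290978.53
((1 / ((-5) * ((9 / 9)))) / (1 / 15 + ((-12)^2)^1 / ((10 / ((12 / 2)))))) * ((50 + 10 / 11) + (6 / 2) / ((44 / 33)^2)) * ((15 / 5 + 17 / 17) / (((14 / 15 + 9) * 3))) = -138855 / 8503132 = -0.02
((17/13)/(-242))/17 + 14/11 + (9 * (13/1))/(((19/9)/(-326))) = -1079876531/59774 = -18065.99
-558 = -558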